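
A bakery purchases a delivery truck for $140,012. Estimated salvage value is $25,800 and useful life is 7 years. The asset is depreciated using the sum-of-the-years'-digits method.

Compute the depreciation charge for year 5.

Depreciable base = $140,012 − $25,800 = $114,212.
Sum of the years' digits = 7+6+5+4+3+2+1 = 28.
Year 1: $114,212 × 7/28 = $28,553. Book value $111,459.
Year 2: $114,212 × 6/28 = $24,474. Book value $86,985.
Year 3: $114,212 × 5/28 = $20,395. Book value $66,590.
Year 4: $114,212 × 4/28 = $16,316. Book value $50,274.
Year 5: $114,212 × 3/28 = $12,237. Book value $38,037.

$12,237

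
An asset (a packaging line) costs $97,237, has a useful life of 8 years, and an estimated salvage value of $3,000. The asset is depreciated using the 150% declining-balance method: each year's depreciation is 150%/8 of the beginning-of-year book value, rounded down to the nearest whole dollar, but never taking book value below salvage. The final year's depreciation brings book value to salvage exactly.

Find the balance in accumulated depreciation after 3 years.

$45,080

Depreciable base = $97,237 − $3,000 = $94,237.
Year 1: ⌊$97,237 × 150%/8⌋ = $18,231. Book value $79,006.
Year 2: ⌊$79,006 × 150%/8⌋ = $14,813. Book value $64,193.
Year 3: ⌊$64,193 × 150%/8⌋ = $12,036. Book value $52,157.
Accumulated through year 3 = $97,237 − $52,157 = $45,080.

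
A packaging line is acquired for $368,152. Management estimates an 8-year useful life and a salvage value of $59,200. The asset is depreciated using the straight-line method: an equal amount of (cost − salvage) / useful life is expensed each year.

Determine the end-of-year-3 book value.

$252,295

Depreciable base = $368,152 − $59,200 = $308,952.
Annual expense = $308,952 / 8 = $38,619.
End of year 1: book value $329,533.
End of year 2: book value $290,914.
End of year 3: book value $252,295.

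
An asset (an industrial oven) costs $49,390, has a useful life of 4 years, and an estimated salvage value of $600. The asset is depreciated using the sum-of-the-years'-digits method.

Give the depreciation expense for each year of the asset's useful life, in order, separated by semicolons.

$19,516; $14,637; $9,758; $4,879

Depreciable base = $49,390 − $600 = $48,790.
Sum of the years' digits = 4+3+2+1 = 10.
Year 1: $48,790 × 4/10 = $19,516. Book value $29,874.
Year 2: $48,790 × 3/10 = $14,637. Book value $15,237.
Year 3: $48,790 × 2/10 = $9,758. Book value $5,479.
Year 4: $48,790 × 1/10 = $4,879. Book value $600.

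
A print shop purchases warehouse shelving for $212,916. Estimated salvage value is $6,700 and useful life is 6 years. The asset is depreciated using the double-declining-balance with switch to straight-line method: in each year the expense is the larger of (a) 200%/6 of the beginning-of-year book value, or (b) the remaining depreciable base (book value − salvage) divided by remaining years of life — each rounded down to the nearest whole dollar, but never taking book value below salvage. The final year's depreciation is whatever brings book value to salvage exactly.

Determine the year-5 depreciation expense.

Depreciable base = $212,916 − $6,700 = $206,216.
Year 1: DB = ⌊$212,916 × 200%/6⌋ = $70,972; SL = ⌊$206,216/6⌋ = $34,369 → take DB $70,972. Book value $141,944.
Year 2: DB = ⌊$141,944 × 200%/6⌋ = $47,314; SL = ⌊$135,244/5⌋ = $27,048 → take DB $47,314. Book value $94,630.
Year 3: DB = ⌊$94,630 × 200%/6⌋ = $31,543; SL = ⌊$87,930/4⌋ = $21,982 → take DB $31,543. Book value $63,087.
Year 4: DB = ⌊$63,087 × 200%/6⌋ = $21,029; SL = ⌊$56,387/3⌋ = $18,795 → take DB $21,029. Book value $42,058.
Year 5: DB = ⌊$42,058 × 200%/6⌋ = $14,019; SL = ⌊$35,358/2⌋ = $17,679 → take SL $17,679. Book value $24,379.

$17,679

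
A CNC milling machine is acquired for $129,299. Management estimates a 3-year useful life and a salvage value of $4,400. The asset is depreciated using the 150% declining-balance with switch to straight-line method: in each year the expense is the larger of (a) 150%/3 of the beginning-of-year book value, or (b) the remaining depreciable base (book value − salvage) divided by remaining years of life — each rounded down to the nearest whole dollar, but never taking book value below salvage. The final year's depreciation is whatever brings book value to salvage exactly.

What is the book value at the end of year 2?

$32,325

Depreciable base = $129,299 − $4,400 = $124,899.
Year 1: DB = ⌊$129,299 × 150%/3⌋ = $64,649; SL = ⌊$124,899/3⌋ = $41,633 → take DB $64,649. Book value $64,650.
Year 2: DB = ⌊$64,650 × 150%/3⌋ = $32,325; SL = ⌊$60,250/2⌋ = $30,125 → take DB $32,325. Book value $32,325.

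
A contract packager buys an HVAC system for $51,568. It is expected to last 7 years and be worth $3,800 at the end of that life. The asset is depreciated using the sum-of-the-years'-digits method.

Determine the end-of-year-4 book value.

$14,036

Depreciable base = $51,568 − $3,800 = $47,768.
Sum of the years' digits = 7+6+5+4+3+2+1 = 28.
Year 1: $47,768 × 7/28 = $11,942. Book value $39,626.
Year 2: $47,768 × 6/28 = $10,236. Book value $29,390.
Year 3: $47,768 × 5/28 = $8,530. Book value $20,860.
Year 4: $47,768 × 4/28 = $6,824. Book value $14,036.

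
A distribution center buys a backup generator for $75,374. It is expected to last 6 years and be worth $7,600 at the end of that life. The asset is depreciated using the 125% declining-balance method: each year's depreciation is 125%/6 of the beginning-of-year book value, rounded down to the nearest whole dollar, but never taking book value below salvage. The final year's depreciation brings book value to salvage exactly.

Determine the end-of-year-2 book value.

$47,241

Depreciable base = $75,374 − $7,600 = $67,774.
Year 1: ⌊$75,374 × 125%/6⌋ = $15,702. Book value $59,672.
Year 2: ⌊$59,672 × 125%/6⌋ = $12,431. Book value $47,241.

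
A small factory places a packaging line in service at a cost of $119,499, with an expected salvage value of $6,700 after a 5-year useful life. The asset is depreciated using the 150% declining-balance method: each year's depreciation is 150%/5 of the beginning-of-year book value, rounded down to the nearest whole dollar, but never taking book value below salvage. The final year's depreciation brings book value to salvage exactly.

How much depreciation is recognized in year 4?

$12,296

Depreciable base = $119,499 − $6,700 = $112,799.
Year 1: ⌊$119,499 × 150%/5⌋ = $35,849. Book value $83,650.
Year 2: ⌊$83,650 × 150%/5⌋ = $25,095. Book value $58,555.
Year 3: ⌊$58,555 × 150%/5⌋ = $17,566. Book value $40,989.
Year 4: ⌊$40,989 × 150%/5⌋ = $12,296. Book value $28,693.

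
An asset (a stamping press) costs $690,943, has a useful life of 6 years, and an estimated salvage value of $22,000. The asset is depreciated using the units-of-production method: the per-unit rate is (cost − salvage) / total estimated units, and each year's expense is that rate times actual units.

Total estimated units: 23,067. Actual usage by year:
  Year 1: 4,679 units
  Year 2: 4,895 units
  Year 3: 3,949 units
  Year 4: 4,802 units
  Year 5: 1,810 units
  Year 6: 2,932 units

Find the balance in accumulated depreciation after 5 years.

$583,915

Depreciable base = $690,943 − $22,000 = $668,943.
Rate = $668,943 / 23,067 units = $29 per unit.
Year 1: 4,679 × $29 = $135,691. Book value $555,252.
Year 2: 4,895 × $29 = $141,955. Book value $413,297.
Year 3: 3,949 × $29 = $114,521. Book value $298,776.
Year 4: 4,802 × $29 = $139,258. Book value $159,518.
Year 5: 1,810 × $29 = $52,490. Book value $107,028.
Accumulated through year 5 = $690,943 − $107,028 = $583,915.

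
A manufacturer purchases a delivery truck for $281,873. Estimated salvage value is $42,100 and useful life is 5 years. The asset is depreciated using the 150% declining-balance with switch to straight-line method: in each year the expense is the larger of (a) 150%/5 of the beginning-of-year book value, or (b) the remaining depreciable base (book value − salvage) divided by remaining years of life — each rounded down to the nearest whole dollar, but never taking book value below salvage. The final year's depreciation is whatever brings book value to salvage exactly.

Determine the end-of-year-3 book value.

$96,684

Depreciable base = $281,873 − $42,100 = $239,773.
Year 1: DB = ⌊$281,873 × 150%/5⌋ = $84,561; SL = ⌊$239,773/5⌋ = $47,954 → take DB $84,561. Book value $197,312.
Year 2: DB = ⌊$197,312 × 150%/5⌋ = $59,193; SL = ⌊$155,212/4⌋ = $38,803 → take DB $59,193. Book value $138,119.
Year 3: DB = ⌊$138,119 × 150%/5⌋ = $41,435; SL = ⌊$96,019/3⌋ = $32,006 → take DB $41,435. Book value $96,684.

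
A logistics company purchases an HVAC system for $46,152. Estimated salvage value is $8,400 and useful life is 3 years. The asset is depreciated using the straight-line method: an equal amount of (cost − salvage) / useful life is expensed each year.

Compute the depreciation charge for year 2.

Depreciable base = $46,152 − $8,400 = $37,752.
Annual expense = $37,752 / 3 = $12,584.

$12,584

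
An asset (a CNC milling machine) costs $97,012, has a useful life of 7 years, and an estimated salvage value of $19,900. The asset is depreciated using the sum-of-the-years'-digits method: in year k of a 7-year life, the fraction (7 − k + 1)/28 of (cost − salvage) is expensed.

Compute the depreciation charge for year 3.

$13,770

Depreciable base = $97,012 − $19,900 = $77,112.
Sum of the years' digits = 7+6+5+4+3+2+1 = 28.
Year 1: $77,112 × 7/28 = $19,278. Book value $77,734.
Year 2: $77,112 × 6/28 = $16,524. Book value $61,210.
Year 3: $77,112 × 5/28 = $13,770. Book value $47,440.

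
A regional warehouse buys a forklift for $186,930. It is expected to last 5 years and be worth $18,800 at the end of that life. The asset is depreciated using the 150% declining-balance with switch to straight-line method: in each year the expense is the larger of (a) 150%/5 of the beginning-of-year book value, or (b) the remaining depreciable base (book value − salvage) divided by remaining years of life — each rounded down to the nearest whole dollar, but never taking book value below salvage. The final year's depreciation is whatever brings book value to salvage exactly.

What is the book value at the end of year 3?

Depreciable base = $186,930 − $18,800 = $168,130.
Year 1: DB = ⌊$186,930 × 150%/5⌋ = $56,079; SL = ⌊$168,130/5⌋ = $33,626 → take DB $56,079. Book value $130,851.
Year 2: DB = ⌊$130,851 × 150%/5⌋ = $39,255; SL = ⌊$112,051/4⌋ = $28,012 → take DB $39,255. Book value $91,596.
Year 3: DB = ⌊$91,596 × 150%/5⌋ = $27,478; SL = ⌊$72,796/3⌋ = $24,265 → take DB $27,478. Book value $64,118.

$64,118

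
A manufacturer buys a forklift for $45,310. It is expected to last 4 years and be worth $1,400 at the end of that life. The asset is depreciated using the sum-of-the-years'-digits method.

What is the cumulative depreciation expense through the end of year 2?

$30,737

Depreciable base = $45,310 − $1,400 = $43,910.
Sum of the years' digits = 4+3+2+1 = 10.
Year 1: $43,910 × 4/10 = $17,564. Book value $27,746.
Year 2: $43,910 × 3/10 = $13,173. Book value $14,573.
Accumulated through year 2 = $45,310 − $14,573 = $30,737.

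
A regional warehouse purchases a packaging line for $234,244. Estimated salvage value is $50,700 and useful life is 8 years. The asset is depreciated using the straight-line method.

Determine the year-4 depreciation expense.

Depreciable base = $234,244 − $50,700 = $183,544.
Annual expense = $183,544 / 8 = $22,943.

$22,943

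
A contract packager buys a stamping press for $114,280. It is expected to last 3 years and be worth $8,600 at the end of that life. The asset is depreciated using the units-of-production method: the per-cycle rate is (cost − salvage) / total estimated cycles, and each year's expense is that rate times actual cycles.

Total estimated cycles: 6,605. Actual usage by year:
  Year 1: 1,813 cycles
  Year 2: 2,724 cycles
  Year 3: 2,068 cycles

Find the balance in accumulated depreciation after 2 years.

Depreciable base = $114,280 − $8,600 = $105,680.
Rate = $105,680 / 6,605 cycles = $16 per cycle.
Year 1: 1,813 × $16 = $29,008. Book value $85,272.
Year 2: 2,724 × $16 = $43,584. Book value $41,688.
Accumulated through year 2 = $114,280 − $41,688 = $72,592.

$72,592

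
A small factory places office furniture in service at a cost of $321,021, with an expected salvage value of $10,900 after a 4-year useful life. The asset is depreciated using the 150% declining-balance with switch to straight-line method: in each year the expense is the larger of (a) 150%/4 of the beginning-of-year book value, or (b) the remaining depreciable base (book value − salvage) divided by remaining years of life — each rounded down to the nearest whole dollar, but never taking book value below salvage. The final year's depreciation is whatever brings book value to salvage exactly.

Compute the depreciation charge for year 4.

$57,250

Depreciable base = $321,021 − $10,900 = $310,121.
Year 1: DB = ⌊$321,021 × 150%/4⌋ = $120,382; SL = ⌊$310,121/4⌋ = $77,530 → take DB $120,382. Book value $200,639.
Year 2: DB = ⌊$200,639 × 150%/4⌋ = $75,239; SL = ⌊$189,739/3⌋ = $63,246 → take DB $75,239. Book value $125,400.
Year 3: DB = ⌊$125,400 × 150%/4⌋ = $47,025; SL = ⌊$114,500/2⌋ = $57,250 → take SL $57,250. Book value $68,150.
Year 4 (final): $68,150 − $10,900 = $57,250. Book value $10,900.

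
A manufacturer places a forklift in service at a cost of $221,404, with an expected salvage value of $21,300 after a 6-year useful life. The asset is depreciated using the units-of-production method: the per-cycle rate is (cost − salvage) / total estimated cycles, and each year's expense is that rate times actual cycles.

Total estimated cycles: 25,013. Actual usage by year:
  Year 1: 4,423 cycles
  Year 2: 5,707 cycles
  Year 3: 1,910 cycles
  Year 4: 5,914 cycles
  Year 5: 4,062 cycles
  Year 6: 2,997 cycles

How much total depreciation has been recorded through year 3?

$96,320

Depreciable base = $221,404 − $21,300 = $200,104.
Rate = $200,104 / 25,013 cycles = $8 per cycle.
Year 1: 4,423 × $8 = $35,384. Book value $186,020.
Year 2: 5,707 × $8 = $45,656. Book value $140,364.
Year 3: 1,910 × $8 = $15,280. Book value $125,084.
Accumulated through year 3 = $221,404 − $125,084 = $96,320.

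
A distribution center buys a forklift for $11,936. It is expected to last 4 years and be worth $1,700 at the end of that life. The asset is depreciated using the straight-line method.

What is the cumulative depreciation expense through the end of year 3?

$7,677

Depreciable base = $11,936 − $1,700 = $10,236.
Annual expense = $10,236 / 4 = $2,559.
End of year 1: book value $9,377.
End of year 2: book value $6,818.
End of year 3: book value $4,259.
Accumulated through year 3 = $11,936 − $4,259 = $7,677.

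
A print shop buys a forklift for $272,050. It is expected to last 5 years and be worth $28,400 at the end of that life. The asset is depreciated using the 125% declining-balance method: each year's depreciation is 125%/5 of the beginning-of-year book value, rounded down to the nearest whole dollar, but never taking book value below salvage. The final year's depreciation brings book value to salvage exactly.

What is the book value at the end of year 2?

$153,029

Depreciable base = $272,050 − $28,400 = $243,650.
Year 1: ⌊$272,050 × 125%/5⌋ = $68,012. Book value $204,038.
Year 2: ⌊$204,038 × 125%/5⌋ = $51,009. Book value $153,029.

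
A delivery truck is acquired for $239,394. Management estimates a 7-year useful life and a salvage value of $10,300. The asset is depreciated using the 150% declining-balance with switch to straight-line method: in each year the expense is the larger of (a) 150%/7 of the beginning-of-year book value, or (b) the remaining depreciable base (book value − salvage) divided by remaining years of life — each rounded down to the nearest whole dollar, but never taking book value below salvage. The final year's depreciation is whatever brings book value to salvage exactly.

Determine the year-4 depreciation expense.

$26,455

Depreciable base = $239,394 − $10,300 = $229,094.
Year 1: DB = ⌊$239,394 × 150%/7⌋ = $51,298; SL = ⌊$229,094/7⌋ = $32,727 → take DB $51,298. Book value $188,096.
Year 2: DB = ⌊$188,096 × 150%/7⌋ = $40,306; SL = ⌊$177,796/6⌋ = $29,632 → take DB $40,306. Book value $147,790.
Year 3: DB = ⌊$147,790 × 150%/7⌋ = $31,669; SL = ⌊$137,490/5⌋ = $27,498 → take DB $31,669. Book value $116,121.
Year 4: DB = ⌊$116,121 × 150%/7⌋ = $24,883; SL = ⌊$105,821/4⌋ = $26,455 → take SL $26,455. Book value $89,666.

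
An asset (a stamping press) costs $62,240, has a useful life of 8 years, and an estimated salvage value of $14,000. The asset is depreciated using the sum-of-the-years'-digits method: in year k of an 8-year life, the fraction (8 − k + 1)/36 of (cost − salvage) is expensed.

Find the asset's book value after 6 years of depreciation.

Depreciable base = $62,240 − $14,000 = $48,240.
Sum of the years' digits = 8+7+6+5+4+3+2+1 = 36.
Year 1: $48,240 × 8/36 = $10,720. Book value $51,520.
Year 2: $48,240 × 7/36 = $9,380. Book value $42,140.
Year 3: $48,240 × 6/36 = $8,040. Book value $34,100.
Year 4: $48,240 × 5/36 = $6,700. Book value $27,400.
Year 5: $48,240 × 4/36 = $5,360. Book value $22,040.
Year 6: $48,240 × 3/36 = $4,020. Book value $18,020.

$18,020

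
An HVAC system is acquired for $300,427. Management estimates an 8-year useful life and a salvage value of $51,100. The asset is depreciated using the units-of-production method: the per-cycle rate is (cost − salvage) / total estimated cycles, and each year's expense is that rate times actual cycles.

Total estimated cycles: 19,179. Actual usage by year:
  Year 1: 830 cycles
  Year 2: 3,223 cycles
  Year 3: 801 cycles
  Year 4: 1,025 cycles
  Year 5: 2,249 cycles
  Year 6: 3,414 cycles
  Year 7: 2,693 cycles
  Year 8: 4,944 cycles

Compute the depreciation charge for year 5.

Depreciable base = $300,427 − $51,100 = $249,327.
Rate = $249,327 / 19,179 cycles = $13 per cycle.
Year 1: 830 × $13 = $10,790. Book value $289,637.
Year 2: 3,223 × $13 = $41,899. Book value $247,738.
Year 3: 801 × $13 = $10,413. Book value $237,325.
Year 4: 1,025 × $13 = $13,325. Book value $224,000.
Year 5: 2,249 × $13 = $29,237. Book value $194,763.

$29,237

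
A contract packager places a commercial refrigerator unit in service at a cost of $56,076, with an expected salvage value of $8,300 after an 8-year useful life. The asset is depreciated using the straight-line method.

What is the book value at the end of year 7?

Depreciable base = $56,076 − $8,300 = $47,776.
Annual expense = $47,776 / 8 = $5,972.
End of year 1: book value $50,104.
End of year 2: book value $44,132.
End of year 3: book value $38,160.
End of year 4: book value $32,188.
End of year 5: book value $26,216.
End of year 6: book value $20,244.
End of year 7: book value $14,272.

$14,272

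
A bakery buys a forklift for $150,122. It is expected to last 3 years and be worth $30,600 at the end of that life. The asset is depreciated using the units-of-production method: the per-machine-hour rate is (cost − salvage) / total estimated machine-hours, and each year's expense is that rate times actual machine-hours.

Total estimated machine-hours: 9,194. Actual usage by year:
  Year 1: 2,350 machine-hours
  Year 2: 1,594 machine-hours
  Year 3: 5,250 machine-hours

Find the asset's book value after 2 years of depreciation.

Depreciable base = $150,122 − $30,600 = $119,522.
Rate = $119,522 / 9,194 machine-hours = $13 per machine-hour.
Year 1: 2,350 × $13 = $30,550. Book value $119,572.
Year 2: 1,594 × $13 = $20,722. Book value $98,850.

$98,850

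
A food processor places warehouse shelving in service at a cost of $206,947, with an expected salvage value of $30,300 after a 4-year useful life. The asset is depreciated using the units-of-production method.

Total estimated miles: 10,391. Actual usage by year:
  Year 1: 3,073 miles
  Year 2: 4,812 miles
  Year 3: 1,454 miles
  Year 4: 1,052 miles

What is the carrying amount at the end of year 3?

Depreciable base = $206,947 − $30,300 = $176,647.
Rate = $176,647 / 10,391 miles = $17 per mile.
Year 1: 3,073 × $17 = $52,241. Book value $154,706.
Year 2: 4,812 × $17 = $81,804. Book value $72,902.
Year 3: 1,454 × $17 = $24,718. Book value $48,184.

$48,184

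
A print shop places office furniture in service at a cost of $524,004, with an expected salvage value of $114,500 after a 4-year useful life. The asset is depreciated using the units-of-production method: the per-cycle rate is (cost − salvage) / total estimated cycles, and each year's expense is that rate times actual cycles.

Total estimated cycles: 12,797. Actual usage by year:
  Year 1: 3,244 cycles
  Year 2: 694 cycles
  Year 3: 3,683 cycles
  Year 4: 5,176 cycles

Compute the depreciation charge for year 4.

Depreciable base = $524,004 − $114,500 = $409,504.
Rate = $409,504 / 12,797 cycles = $32 per cycle.
Year 1: 3,244 × $32 = $103,808. Book value $420,196.
Year 2: 694 × $32 = $22,208. Book value $397,988.
Year 3: 3,683 × $32 = $117,856. Book value $280,132.
Year 4: 5,176 × $32 = $165,632. Book value $114,500.

$165,632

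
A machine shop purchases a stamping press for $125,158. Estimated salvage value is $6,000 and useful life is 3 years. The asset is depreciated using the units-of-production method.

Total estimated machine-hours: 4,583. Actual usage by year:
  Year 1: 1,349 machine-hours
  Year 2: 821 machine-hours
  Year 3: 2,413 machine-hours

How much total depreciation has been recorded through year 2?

Depreciable base = $125,158 − $6,000 = $119,158.
Rate = $119,158 / 4,583 machine-hours = $26 per machine-hour.
Year 1: 1,349 × $26 = $35,074. Book value $90,084.
Year 2: 821 × $26 = $21,346. Book value $68,738.
Accumulated through year 2 = $125,158 − $68,738 = $56,420.

$56,420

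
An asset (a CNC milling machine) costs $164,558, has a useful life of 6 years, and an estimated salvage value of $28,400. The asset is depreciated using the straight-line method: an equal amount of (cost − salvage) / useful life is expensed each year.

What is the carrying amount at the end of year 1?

$141,865

Depreciable base = $164,558 − $28,400 = $136,158.
Annual expense = $136,158 / 6 = $22,693.
End of year 1: book value $141,865.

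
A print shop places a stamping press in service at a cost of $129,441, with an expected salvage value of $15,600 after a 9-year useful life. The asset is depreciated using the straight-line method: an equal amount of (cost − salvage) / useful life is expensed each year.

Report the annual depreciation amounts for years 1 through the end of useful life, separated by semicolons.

Depreciable base = $129,441 − $15,600 = $113,841.
Annual expense = $113,841 / 9 = $12,649.
End of year 1: book value $116,792.
End of year 2: book value $104,143.
End of year 3: book value $91,494.
End of year 4: book value $78,845.
End of year 5: book value $66,196.
End of year 6: book value $53,547.
End of year 7: book value $40,898.
End of year 8: book value $28,249.
End of year 9: book value $15,600.

$12,649; $12,649; $12,649; $12,649; $12,649; $12,649; $12,649; $12,649; $12,649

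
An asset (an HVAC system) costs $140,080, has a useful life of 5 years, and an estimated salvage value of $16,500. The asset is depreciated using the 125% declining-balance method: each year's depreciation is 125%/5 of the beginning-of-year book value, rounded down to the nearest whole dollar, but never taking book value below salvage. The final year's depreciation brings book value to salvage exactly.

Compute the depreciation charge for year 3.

Depreciable base = $140,080 − $16,500 = $123,580.
Year 1: ⌊$140,080 × 125%/5⌋ = $35,020. Book value $105,060.
Year 2: ⌊$105,060 × 125%/5⌋ = $26,265. Book value $78,795.
Year 3: ⌊$78,795 × 125%/5⌋ = $19,698. Book value $59,097.

$19,698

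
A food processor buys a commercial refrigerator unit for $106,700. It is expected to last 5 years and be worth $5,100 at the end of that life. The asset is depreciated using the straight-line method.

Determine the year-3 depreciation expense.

$20,320

Depreciable base = $106,700 − $5,100 = $101,600.
Annual expense = $101,600 / 5 = $20,320.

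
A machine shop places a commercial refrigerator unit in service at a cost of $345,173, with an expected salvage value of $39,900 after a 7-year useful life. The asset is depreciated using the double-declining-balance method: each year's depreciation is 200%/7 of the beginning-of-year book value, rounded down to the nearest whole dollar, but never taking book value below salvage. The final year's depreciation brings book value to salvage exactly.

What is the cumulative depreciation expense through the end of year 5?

Depreciable base = $345,173 − $39,900 = $305,273.
Year 1: ⌊$345,173 × 200%/7⌋ = $98,620. Book value $246,553.
Year 2: ⌊$246,553 × 200%/7⌋ = $70,443. Book value $176,110.
Year 3: ⌊$176,110 × 200%/7⌋ = $50,317. Book value $125,793.
Year 4: ⌊$125,793 × 200%/7⌋ = $35,940. Book value $89,853.
Year 5: ⌊$89,853 × 200%/7⌋ = $25,672. Book value $64,181.
Accumulated through year 5 = $345,173 − $64,181 = $280,992.

$280,992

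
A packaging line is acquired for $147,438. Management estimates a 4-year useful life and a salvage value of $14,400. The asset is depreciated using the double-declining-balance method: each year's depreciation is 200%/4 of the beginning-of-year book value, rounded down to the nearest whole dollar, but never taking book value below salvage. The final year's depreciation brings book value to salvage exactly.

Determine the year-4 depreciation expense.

$4,030

Depreciable base = $147,438 − $14,400 = $133,038.
Year 1: ⌊$147,438 × 200%/4⌋ = $73,719. Book value $73,719.
Year 2: ⌊$73,719 × 200%/4⌋ = $36,859. Book value $36,860.
Year 3: ⌊$36,860 × 200%/4⌋ = $18,430. Book value $18,430.
Year 4 (final): $18,430 − $14,400 = $4,030. Book value $14,400.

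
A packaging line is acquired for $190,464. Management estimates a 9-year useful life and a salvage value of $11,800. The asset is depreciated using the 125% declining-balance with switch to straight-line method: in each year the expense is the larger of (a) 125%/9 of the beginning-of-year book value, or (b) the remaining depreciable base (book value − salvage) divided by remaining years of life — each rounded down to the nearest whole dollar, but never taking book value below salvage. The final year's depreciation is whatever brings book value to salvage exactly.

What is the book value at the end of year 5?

$85,012

Depreciable base = $190,464 − $11,800 = $178,664.
Year 1: DB = ⌊$190,464 × 125%/9⌋ = $26,453; SL = ⌊$178,664/9⌋ = $19,851 → take DB $26,453. Book value $164,011.
Year 2: DB = ⌊$164,011 × 125%/9⌋ = $22,779; SL = ⌊$152,211/8⌋ = $19,026 → take DB $22,779. Book value $141,232.
Year 3: DB = ⌊$141,232 × 125%/9⌋ = $19,615; SL = ⌊$129,432/7⌋ = $18,490 → take DB $19,615. Book value $121,617.
Year 4: DB = ⌊$121,617 × 125%/9⌋ = $16,891; SL = ⌊$109,817/6⌋ = $18,302 → take SL $18,302. Book value $103,315.
Year 5: DB = ⌊$103,315 × 125%/9⌋ = $14,349; SL = ⌊$91,515/5⌋ = $18,303 → take SL $18,303. Book value $85,012.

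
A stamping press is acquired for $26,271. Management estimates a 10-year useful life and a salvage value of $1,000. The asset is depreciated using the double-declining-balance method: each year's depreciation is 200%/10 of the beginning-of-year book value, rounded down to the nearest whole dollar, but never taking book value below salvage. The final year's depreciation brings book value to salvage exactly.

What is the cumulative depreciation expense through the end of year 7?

$20,760

Depreciable base = $26,271 − $1,000 = $25,271.
Year 1: ⌊$26,271 × 200%/10⌋ = $5,254. Book value $21,017.
Year 2: ⌊$21,017 × 200%/10⌋ = $4,203. Book value $16,814.
Year 3: ⌊$16,814 × 200%/10⌋ = $3,362. Book value $13,452.
Year 4: ⌊$13,452 × 200%/10⌋ = $2,690. Book value $10,762.
Year 5: ⌊$10,762 × 200%/10⌋ = $2,152. Book value $8,610.
Year 6: ⌊$8,610 × 200%/10⌋ = $1,722. Book value $6,888.
Year 7: ⌊$6,888 × 200%/10⌋ = $1,377. Book value $5,511.
Accumulated through year 7 = $26,271 − $5,511 = $20,760.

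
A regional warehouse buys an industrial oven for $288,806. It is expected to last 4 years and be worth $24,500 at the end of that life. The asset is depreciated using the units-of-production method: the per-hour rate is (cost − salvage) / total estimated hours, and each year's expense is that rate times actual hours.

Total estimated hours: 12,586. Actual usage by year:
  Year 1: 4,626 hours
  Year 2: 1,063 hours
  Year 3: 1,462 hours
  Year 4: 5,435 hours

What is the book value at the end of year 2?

Depreciable base = $288,806 − $24,500 = $264,306.
Rate = $264,306 / 12,586 hours = $21 per hour.
Year 1: 4,626 × $21 = $97,146. Book value $191,660.
Year 2: 1,063 × $21 = $22,323. Book value $169,337.

$169,337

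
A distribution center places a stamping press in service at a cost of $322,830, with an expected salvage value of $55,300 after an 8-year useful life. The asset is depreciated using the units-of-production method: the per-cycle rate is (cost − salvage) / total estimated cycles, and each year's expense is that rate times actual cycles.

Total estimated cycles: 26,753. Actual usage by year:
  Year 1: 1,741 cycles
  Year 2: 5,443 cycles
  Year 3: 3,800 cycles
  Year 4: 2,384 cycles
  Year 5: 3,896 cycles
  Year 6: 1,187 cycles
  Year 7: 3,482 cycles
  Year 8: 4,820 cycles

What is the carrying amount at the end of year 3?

Depreciable base = $322,830 − $55,300 = $267,530.
Rate = $267,530 / 26,753 cycles = $10 per cycle.
Year 1: 1,741 × $10 = $17,410. Book value $305,420.
Year 2: 5,443 × $10 = $54,430. Book value $250,990.
Year 3: 3,800 × $10 = $38,000. Book value $212,990.

$212,990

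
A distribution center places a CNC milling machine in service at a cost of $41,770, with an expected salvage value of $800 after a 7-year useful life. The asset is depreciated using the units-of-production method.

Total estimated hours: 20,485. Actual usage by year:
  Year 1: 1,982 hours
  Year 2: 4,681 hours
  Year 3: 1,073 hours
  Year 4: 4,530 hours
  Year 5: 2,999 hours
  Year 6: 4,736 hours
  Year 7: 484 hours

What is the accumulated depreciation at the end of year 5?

Depreciable base = $41,770 − $800 = $40,970.
Rate = $40,970 / 20,485 hours = $2 per hour.
Year 1: 1,982 × $2 = $3,964. Book value $37,806.
Year 2: 4,681 × $2 = $9,362. Book value $28,444.
Year 3: 1,073 × $2 = $2,146. Book value $26,298.
Year 4: 4,530 × $2 = $9,060. Book value $17,238.
Year 5: 2,999 × $2 = $5,998. Book value $11,240.
Accumulated through year 5 = $41,770 − $11,240 = $30,530.

$30,530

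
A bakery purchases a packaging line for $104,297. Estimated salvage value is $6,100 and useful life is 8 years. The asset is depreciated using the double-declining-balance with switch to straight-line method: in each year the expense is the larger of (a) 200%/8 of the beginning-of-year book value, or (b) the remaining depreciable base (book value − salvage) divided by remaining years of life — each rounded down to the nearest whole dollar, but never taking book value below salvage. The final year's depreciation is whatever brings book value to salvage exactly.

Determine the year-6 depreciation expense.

$6,217

Depreciable base = $104,297 − $6,100 = $98,197.
Year 1: DB = ⌊$104,297 × 200%/8⌋ = $26,074; SL = ⌊$98,197/8⌋ = $12,274 → take DB $26,074. Book value $78,223.
Year 2: DB = ⌊$78,223 × 200%/8⌋ = $19,555; SL = ⌊$72,123/7⌋ = $10,303 → take DB $19,555. Book value $58,668.
Year 3: DB = ⌊$58,668 × 200%/8⌋ = $14,667; SL = ⌊$52,568/6⌋ = $8,761 → take DB $14,667. Book value $44,001.
Year 4: DB = ⌊$44,001 × 200%/8⌋ = $11,000; SL = ⌊$37,901/5⌋ = $7,580 → take DB $11,000. Book value $33,001.
Year 5: DB = ⌊$33,001 × 200%/8⌋ = $8,250; SL = ⌊$26,901/4⌋ = $6,725 → take DB $8,250. Book value $24,751.
Year 6: DB = ⌊$24,751 × 200%/8⌋ = $6,187; SL = ⌊$18,651/3⌋ = $6,217 → take SL $6,217. Book value $18,534.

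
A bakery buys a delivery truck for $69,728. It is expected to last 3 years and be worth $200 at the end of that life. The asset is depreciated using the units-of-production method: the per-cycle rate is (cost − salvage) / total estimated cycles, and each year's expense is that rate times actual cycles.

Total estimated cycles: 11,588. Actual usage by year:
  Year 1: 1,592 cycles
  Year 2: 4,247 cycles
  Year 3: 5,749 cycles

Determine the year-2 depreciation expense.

Depreciable base = $69,728 − $200 = $69,528.
Rate = $69,528 / 11,588 cycles = $6 per cycle.
Year 1: 1,592 × $6 = $9,552. Book value $60,176.
Year 2: 4,247 × $6 = $25,482. Book value $34,694.

$25,482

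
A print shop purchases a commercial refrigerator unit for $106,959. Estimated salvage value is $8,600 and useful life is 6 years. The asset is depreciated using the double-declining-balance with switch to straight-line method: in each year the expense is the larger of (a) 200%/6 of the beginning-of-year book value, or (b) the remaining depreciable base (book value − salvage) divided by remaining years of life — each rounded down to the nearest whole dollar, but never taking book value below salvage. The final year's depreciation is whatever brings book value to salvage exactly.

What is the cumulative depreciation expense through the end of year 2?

Depreciable base = $106,959 − $8,600 = $98,359.
Year 1: DB = ⌊$106,959 × 200%/6⌋ = $35,653; SL = ⌊$98,359/6⌋ = $16,393 → take DB $35,653. Book value $71,306.
Year 2: DB = ⌊$71,306 × 200%/6⌋ = $23,768; SL = ⌊$62,706/5⌋ = $12,541 → take DB $23,768. Book value $47,538.
Accumulated through year 2 = $106,959 − $47,538 = $59,421.

$59,421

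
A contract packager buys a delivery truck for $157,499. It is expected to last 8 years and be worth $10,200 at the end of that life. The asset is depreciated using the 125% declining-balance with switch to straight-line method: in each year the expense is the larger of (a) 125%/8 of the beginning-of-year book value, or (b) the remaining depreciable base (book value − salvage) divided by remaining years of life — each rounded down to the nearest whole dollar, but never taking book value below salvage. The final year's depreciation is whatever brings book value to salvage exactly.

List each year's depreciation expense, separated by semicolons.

$24,609; $20,764; $17,519; $16,881; $16,881; $16,881; $16,882; $16,882

Depreciable base = $157,499 − $10,200 = $147,299.
Year 1: DB = ⌊$157,499 × 125%/8⌋ = $24,609; SL = ⌊$147,299/8⌋ = $18,412 → take DB $24,609. Book value $132,890.
Year 2: DB = ⌊$132,890 × 125%/8⌋ = $20,764; SL = ⌊$122,690/7⌋ = $17,527 → take DB $20,764. Book value $112,126.
Year 3: DB = ⌊$112,126 × 125%/8⌋ = $17,519; SL = ⌊$101,926/6⌋ = $16,987 → take DB $17,519. Book value $94,607.
Year 4: DB = ⌊$94,607 × 125%/8⌋ = $14,782; SL = ⌊$84,407/5⌋ = $16,881 → take SL $16,881. Book value $77,726.
Year 5: DB = ⌊$77,726 × 125%/8⌋ = $12,144; SL = ⌊$67,526/4⌋ = $16,881 → take SL $16,881. Book value $60,845.
Year 6: DB = ⌊$60,845 × 125%/8⌋ = $9,507; SL = ⌊$50,645/3⌋ = $16,881 → take SL $16,881. Book value $43,964.
Year 7: DB = ⌊$43,964 × 125%/8⌋ = $6,869; SL = ⌊$33,764/2⌋ = $16,882 → take SL $16,882. Book value $27,082.
Year 8 (final): $27,082 − $10,200 = $16,882. Book value $10,200.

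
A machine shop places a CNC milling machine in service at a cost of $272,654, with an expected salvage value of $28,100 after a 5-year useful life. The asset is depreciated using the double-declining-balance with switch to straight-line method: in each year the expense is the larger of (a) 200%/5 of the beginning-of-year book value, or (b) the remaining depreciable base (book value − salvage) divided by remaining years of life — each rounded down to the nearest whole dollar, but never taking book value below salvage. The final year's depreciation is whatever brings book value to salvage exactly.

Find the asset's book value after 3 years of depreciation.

$58,894

Depreciable base = $272,654 − $28,100 = $244,554.
Year 1: DB = ⌊$272,654 × 200%/5⌋ = $109,061; SL = ⌊$244,554/5⌋ = $48,910 → take DB $109,061. Book value $163,593.
Year 2: DB = ⌊$163,593 × 200%/5⌋ = $65,437; SL = ⌊$135,493/4⌋ = $33,873 → take DB $65,437. Book value $98,156.
Year 3: DB = ⌊$98,156 × 200%/5⌋ = $39,262; SL = ⌊$70,056/3⌋ = $23,352 → take DB $39,262. Book value $58,894.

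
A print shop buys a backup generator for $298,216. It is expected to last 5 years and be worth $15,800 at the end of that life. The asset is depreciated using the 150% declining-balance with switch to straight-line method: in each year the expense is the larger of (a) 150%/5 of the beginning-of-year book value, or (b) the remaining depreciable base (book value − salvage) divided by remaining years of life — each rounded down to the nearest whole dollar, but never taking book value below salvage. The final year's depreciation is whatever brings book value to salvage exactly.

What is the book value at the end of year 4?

$59,045

Depreciable base = $298,216 − $15,800 = $282,416.
Year 1: DB = ⌊$298,216 × 150%/5⌋ = $89,464; SL = ⌊$282,416/5⌋ = $56,483 → take DB $89,464. Book value $208,752.
Year 2: DB = ⌊$208,752 × 150%/5⌋ = $62,625; SL = ⌊$192,952/4⌋ = $48,238 → take DB $62,625. Book value $146,127.
Year 3: DB = ⌊$146,127 × 150%/5⌋ = $43,838; SL = ⌊$130,327/3⌋ = $43,442 → take DB $43,838. Book value $102,289.
Year 4: DB = ⌊$102,289 × 150%/5⌋ = $30,686; SL = ⌊$86,489/2⌋ = $43,244 → take SL $43,244. Book value $59,045.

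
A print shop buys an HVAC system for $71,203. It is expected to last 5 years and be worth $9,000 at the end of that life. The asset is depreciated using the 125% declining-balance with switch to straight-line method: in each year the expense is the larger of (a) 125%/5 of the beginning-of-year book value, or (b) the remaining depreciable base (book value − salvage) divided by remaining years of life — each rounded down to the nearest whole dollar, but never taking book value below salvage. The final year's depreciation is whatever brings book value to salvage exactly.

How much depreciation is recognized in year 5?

$10,351

Depreciable base = $71,203 − $9,000 = $62,203.
Year 1: DB = ⌊$71,203 × 125%/5⌋ = $17,800; SL = ⌊$62,203/5⌋ = $12,440 → take DB $17,800. Book value $53,403.
Year 2: DB = ⌊$53,403 × 125%/5⌋ = $13,350; SL = ⌊$44,403/4⌋ = $11,100 → take DB $13,350. Book value $40,053.
Year 3: DB = ⌊$40,053 × 125%/5⌋ = $10,013; SL = ⌊$31,053/3⌋ = $10,351 → take SL $10,351. Book value $29,702.
Year 4: DB = ⌊$29,702 × 125%/5⌋ = $7,425; SL = ⌊$20,702/2⌋ = $10,351 → take SL $10,351. Book value $19,351.
Year 5 (final): $19,351 − $9,000 = $10,351. Book value $9,000.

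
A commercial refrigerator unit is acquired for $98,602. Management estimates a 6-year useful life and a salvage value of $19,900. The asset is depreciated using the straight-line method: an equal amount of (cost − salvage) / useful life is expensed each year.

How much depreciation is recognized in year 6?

Depreciable base = $98,602 − $19,900 = $78,702.
Annual expense = $78,702 / 6 = $13,117.

$13,117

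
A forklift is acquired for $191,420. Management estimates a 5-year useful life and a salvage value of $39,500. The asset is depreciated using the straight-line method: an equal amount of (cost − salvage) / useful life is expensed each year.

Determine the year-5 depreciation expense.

$30,384

Depreciable base = $191,420 − $39,500 = $151,920.
Annual expense = $151,920 / 5 = $30,384.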